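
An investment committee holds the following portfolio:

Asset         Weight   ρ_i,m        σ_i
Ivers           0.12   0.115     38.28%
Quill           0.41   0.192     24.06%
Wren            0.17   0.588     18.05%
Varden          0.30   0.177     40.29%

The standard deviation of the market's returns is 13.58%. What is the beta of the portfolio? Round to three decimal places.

0.469

β_Ivers = 0.115 × 38.28% / 13.58% = 0.3242
β_Quill = 0.192 × 24.06% / 13.58% = 0.3402
β_Wren = 0.588 × 18.05% / 13.58% = 0.7815
β_Varden = 0.177 × 40.29% / 13.58% = 0.5251
β_P = Σ w_i β_i = 0.12×0.3242 + 0.41×0.3402 + 0.17×0.7815 + 0.30×0.5251 = 0.4688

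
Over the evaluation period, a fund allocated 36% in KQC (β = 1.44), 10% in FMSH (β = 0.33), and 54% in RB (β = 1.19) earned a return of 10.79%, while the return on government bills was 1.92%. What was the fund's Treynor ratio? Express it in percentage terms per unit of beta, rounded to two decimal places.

β_P = 0.36×1.44 + 0.10×0.33 + 0.54×1.19 = 1.1940
Treynor = (R_P − R_f) / β_P = (10.79% − 1.92%) / 1.1940 = 8.87% / 1.1940 = 7.43%

7.43%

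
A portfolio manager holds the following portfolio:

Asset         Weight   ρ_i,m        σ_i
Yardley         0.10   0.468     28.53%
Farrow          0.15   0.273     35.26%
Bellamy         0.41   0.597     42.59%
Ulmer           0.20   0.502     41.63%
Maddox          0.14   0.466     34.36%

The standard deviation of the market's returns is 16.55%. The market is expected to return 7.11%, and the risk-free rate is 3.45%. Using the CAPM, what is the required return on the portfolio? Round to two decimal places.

7.79%

β_Yardley = 0.468 × 28.53% / 16.55% = 0.8068
β_Farrow = 0.273 × 35.26% / 16.55% = 0.5816
β_Bellamy = 0.597 × 42.59% / 16.55% = 1.5363
β_Ulmer = 0.502 × 41.63% / 16.55% = 1.2627
β_Maddox = 0.466 × 34.36% / 16.55% = 0.9675
β_P = Σ w_i β_i = 0.10×0.8068 + 0.15×0.5816 + 0.41×1.5363 + 0.20×1.2627 + 0.14×0.9675 = 1.1858
MRP = 7.11% − 3.45% = 3.66%
E(R_P) = R_f + β_P × MRP = 3.45% + 1.1858 × 3.66% = 7.79%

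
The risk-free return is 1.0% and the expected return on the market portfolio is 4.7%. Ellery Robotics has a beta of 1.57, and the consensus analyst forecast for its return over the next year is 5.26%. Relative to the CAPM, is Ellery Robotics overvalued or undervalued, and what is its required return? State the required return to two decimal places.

MRP = 4.7% − 1.0% = 3.70%
Required return = R_f + β·MRP = 1.0% + 1.57 × 3.7% = 6.81%
Forecast 5.26% < required 6.81% → the stock plots below the SML → overvalued.

Overvalued; required return 6.81%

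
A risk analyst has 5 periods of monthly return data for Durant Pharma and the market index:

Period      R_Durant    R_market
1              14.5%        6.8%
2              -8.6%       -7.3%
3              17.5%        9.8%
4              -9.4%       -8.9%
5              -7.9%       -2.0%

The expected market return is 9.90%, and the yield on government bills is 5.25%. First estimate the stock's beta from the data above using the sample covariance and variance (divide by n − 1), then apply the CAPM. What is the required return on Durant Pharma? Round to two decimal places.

12.51%

Mean R_i = (14.5 − 8.6 + 17.5 − 9.4 − 7.9) / 5 = 1.2200%
Mean R_m = (6.8 − 7.3 + 9.8 − 8.9 − 2.0) / 5 = -0.3200%
Σ(R_i − R̄_i)(R_m − R̄_m) = 434.2920  ⇒  Cov = 434.2920 / 4 = 108.5730
Σ(R_m − R̄_m)² = 278.2680  ⇒  Var(R_m) = 278.2680 / 4 = 69.5670
β = Cov / Var(R_m) = 108.5730 / 69.5670 = 1.5607
MRP = 9.90% − 5.25% = 4.65%
E(R) = R_f + β × MRP = 5.25% + 1.5607 × 4.65% = 12.51%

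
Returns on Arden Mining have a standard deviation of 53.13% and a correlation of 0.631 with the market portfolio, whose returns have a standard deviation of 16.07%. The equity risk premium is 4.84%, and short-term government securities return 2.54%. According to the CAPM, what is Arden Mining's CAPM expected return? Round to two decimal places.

β = ρ × σ_i / σ_m = 0.631 × 53.13% / 16.07% = 2.0862
E(R) = 2.54% + 2.0862 × 4.84% = 12.64%

12.64%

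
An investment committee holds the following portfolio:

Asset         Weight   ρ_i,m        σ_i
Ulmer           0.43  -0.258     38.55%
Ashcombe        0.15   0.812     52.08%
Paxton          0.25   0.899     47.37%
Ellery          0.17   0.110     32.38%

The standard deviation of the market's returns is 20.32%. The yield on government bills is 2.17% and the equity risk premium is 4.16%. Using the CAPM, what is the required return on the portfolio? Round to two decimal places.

β_Ulmer = -0.258 × 38.55% / 20.32% = -0.4895
β_Ashcombe = 0.812 × 52.08% / 20.32% = 2.0811
β_Paxton = 0.899 × 47.37% / 20.32% = 2.0957
β_Ellery = 0.110 × 32.38% / 20.32% = 0.1753
β_P = Σ w_i β_i = 0.43×-0.4895 + 0.15×2.0811 + 0.25×2.0957 + 0.17×0.1753 = 0.6554
E(R_P) = R_f + β_P × MRP = 2.17% + 0.6554 × 4.16% = 4.90%

4.90%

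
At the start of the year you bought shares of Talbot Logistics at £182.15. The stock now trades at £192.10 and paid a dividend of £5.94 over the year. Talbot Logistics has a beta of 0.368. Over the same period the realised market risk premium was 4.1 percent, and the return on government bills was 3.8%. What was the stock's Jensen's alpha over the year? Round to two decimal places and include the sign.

Realised HPR = (P1 + D1 − P0) / P0 = (192.10 + 5.94 − 182.15) / 182.15 = 15.89 / 182.15 = 8.7236%
CAPM required = R_f + β·MRP = 3.8% + 0.368 × 4.1% = 5.3088%
α = realised − required = 8.7236% − 5.3088% = +3.41%

+3.41%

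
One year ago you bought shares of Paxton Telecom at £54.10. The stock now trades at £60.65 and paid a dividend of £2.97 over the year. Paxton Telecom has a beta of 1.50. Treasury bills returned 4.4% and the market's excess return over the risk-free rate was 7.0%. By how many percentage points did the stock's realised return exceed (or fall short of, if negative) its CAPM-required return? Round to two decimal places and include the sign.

+2.70%

Realised HPR = (P1 + D1 − P0) / P0 = (60.65 + 2.97 − 54.10) / 54.10 = 9.52 / 54.10 = 17.5970%
CAPM required = R_f + β·MRP = 4.4% + 1.50 × 7.0% = 14.9000%
α = realised − required = 17.5970% − 14.9000% = +2.70%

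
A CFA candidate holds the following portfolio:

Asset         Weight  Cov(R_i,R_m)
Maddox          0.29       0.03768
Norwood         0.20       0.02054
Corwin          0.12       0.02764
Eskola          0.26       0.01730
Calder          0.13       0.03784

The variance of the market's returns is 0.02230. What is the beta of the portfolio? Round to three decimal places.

1.245

β_Maddox = 0.03768 / 0.02230 = 1.6897
β_Norwood = 0.02054 / 0.02230 = 0.9211
β_Corwin = 0.02764 / 0.02230 = 1.2395
β_Eskola = 0.01730 / 0.02230 = 0.7758
β_Calder = 0.03784 / 0.02230 = 1.6969
β_P = Σ w_i β_i = 0.29×1.6897 + 0.20×0.9211 + 0.12×1.2395 + 0.26×0.7758 + 0.13×1.6969 = 1.2453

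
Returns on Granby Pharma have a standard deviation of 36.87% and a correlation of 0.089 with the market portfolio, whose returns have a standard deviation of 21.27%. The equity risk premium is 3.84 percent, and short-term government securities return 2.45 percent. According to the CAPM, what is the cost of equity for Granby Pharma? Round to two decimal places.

β = ρ × σ_i / σ_m = 0.089 × 36.87% / 21.27% = 0.1543
E(R) = 2.45% + 0.1543 × 3.84% = 3.04%

3.04%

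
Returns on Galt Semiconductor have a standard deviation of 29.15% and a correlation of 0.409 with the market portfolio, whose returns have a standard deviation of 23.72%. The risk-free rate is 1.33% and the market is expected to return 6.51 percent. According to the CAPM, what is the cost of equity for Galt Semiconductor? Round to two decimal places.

β = ρ × σ_i / σ_m = 0.409 × 29.15% / 23.72% = 0.5026
MRP = 6.51% − 1.33% = 5.18%
E(R) = 1.33% + 0.5026 × 5.18% = 3.93%

3.93%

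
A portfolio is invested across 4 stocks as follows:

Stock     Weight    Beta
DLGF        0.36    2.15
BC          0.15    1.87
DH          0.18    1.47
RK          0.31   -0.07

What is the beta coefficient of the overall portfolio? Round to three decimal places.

β_P = Σ w_i β_i = 0.36×2.15 + 0.15×1.87 + 0.18×1.47 + 0.31×-0.07 = 1.2974

1.297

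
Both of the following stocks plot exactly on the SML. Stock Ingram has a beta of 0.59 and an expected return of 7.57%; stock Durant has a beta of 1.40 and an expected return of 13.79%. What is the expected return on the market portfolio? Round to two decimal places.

Both satisfy E(R) = R_f + β·MRP, so the slope of the SML is
MRP = (13.79% − 7.57%) / (1.40 − 0.59) = 6.22% / 0.81 = 7.6790%
R_f = E(R_Ingram) − β_Ingram·MRP = 7.57% − 0.59 × 7.6790% = 3.0394%
E(R_m) = R_f + MRP = 3.0394% + 7.6790% = 10.72%

10.72%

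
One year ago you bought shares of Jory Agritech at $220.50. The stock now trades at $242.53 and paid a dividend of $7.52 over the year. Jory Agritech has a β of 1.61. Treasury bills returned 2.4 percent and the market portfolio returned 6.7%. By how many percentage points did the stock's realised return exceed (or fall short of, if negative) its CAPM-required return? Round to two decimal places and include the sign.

Realised HPR = (P1 + D1 − P0) / P0 = (242.53 + 7.52 − 220.50) / 220.50 = 29.55 / 220.50 = 13.4014%
MRP = 6.7% − 2.4% = 4.30%
CAPM required = R_f + β·MRP = 2.4% + 1.61 × 4.3% = 9.3230%
α = realised − required = 13.4014% − 9.3230% = +4.08%

+4.08%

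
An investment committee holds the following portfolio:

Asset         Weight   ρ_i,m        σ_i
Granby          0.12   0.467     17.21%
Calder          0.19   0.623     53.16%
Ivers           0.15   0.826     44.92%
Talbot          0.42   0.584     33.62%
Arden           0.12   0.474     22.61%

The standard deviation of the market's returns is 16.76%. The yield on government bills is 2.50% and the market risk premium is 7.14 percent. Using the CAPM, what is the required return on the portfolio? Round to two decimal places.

β_Granby = 0.467 × 17.21% / 16.76% = 0.4795
β_Calder = 0.623 × 53.16% / 16.76% = 1.9761
β_Ivers = 0.826 × 44.92% / 16.76% = 2.2138
β_Talbot = 0.584 × 33.62% / 16.76% = 1.1715
β_Arden = 0.474 × 22.61% / 16.76% = 0.6394
β_P = Σ w_i β_i = 0.12×0.4795 + 0.19×1.9761 + 0.15×2.2138 + 0.42×1.1715 + 0.12×0.6394 = 1.3338
E(R_P) = R_f + β_P × MRP = 2.50% + 1.3338 × 7.14% = 12.02%

12.02%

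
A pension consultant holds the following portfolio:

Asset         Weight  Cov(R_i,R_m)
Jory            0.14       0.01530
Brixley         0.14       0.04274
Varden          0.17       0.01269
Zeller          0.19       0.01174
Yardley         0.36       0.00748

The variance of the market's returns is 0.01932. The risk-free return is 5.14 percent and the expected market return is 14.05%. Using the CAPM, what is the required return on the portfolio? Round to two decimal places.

β_Jory = 0.01530 / 0.01932 = 0.7919
β_Brixley = 0.04274 / 0.01932 = 2.2122
β_Varden = 0.01269 / 0.01932 = 0.6568
β_Zeller = 0.01174 / 0.01932 = 0.6077
β_Yardley = 0.00748 / 0.01932 = 0.3872
β_P = Σ w_i β_i = 0.14×0.7919 + 0.14×2.2122 + 0.17×0.6568 + 0.19×0.6077 + 0.36×0.3872 = 0.7871
MRP = 14.05% − 5.14% = 8.91%
E(R_P) = R_f + β_P × MRP = 5.14% + 0.7871 × 8.91% = 12.15%

12.15%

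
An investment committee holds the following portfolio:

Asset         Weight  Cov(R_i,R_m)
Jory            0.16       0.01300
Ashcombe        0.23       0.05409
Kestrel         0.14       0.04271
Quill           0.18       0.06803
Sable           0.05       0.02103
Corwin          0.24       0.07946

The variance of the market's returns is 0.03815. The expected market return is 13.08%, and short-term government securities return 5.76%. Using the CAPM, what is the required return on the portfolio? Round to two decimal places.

15.90%

β_Jory = 0.01300 / 0.03815 = 0.3408
β_Ashcombe = 0.05409 / 0.03815 = 1.4178
β_Kestrel = 0.04271 / 0.03815 = 1.1195
β_Quill = 0.06803 / 0.03815 = 1.7832
β_Sable = 0.02103 / 0.03815 = 0.5512
β_Corwin = 0.07946 / 0.03815 = 2.0828
β_P = Σ w_i β_i = 0.16×0.3408 + 0.23×1.4178 + 0.14×1.1195 + 0.18×1.7832 + 0.05×0.5512 + 0.24×2.0828 = 1.3858
MRP = 13.08% − 5.76% = 7.32%
E(R_P) = R_f + β_P × MRP = 5.76% + 1.3858 × 7.32% = 15.90%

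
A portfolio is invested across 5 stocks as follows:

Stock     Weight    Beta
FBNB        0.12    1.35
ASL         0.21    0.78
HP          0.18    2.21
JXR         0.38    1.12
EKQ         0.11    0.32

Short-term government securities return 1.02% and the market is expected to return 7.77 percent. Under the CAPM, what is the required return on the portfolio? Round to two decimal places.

9.01%

β_P = Σ w_i β_i = 0.12×1.35 + 0.21×0.78 + 0.18×2.21 + 0.38×1.12 + 0.11×0.32 = 1.1844
MRP = 7.77% − 1.02% = 6.75%
E(R_P) = R_f + β_P × MRP = 1.02% + 1.1844 × 6.75% = 9.01%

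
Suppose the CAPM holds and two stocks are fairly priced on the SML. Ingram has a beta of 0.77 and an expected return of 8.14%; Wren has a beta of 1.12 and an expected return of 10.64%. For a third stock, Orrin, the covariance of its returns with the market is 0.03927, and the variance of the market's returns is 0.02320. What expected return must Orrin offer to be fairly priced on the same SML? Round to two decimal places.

14.73%

MRP = (10.64% − 8.14%) / (1.12 − 0.77) = 7.1429%
R_f = 8.14% − 0.77 × 7.1429% = 2.6400%
β_Orrin = Cov / Var(R_m) = 0.03927 / 0.02320 = 1.6927
E(R_Orrin) = R_f + β × MRP = 2.6400% + 1.6927 × 7.1429% = 14.73%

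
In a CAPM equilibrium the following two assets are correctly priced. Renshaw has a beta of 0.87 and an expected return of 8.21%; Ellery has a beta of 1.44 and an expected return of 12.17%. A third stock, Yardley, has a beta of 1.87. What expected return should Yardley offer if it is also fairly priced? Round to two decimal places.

MRP (SML slope) = (12.17% − 8.21%) / (1.44 − 0.87) = 3.96% / 0.57 = 6.9474%
R_f (intercept) = 8.21% − 0.87 × 6.9474% = 2.1658%
E(R_Yardley) = R_f + β × MRP = 2.1658% + 1.87 × 6.9474% = 15.16%

15.16%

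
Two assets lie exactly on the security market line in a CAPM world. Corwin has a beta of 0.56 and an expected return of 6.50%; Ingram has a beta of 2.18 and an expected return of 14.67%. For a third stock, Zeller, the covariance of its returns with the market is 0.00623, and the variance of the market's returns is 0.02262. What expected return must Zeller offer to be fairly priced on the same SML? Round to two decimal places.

MRP = (14.67% − 6.50%) / (2.18 − 0.56) = 5.0432%
R_f = 6.50% − 0.56 × 5.0432% = 3.6758%
β_Zeller = Cov / Var(R_m) = 0.00623 / 0.02262 = 0.2754
E(R_Zeller) = R_f + β × MRP = 3.6758% + 0.2754 × 5.0432% = 5.06%

5.06%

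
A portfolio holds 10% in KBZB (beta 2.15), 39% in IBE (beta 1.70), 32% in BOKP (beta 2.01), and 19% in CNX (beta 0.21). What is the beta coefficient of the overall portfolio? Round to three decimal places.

β_P = Σ w_i β_i = 0.10×2.15 + 0.39×1.70 + 0.32×2.01 + 0.19×0.21 = 1.5611

1.561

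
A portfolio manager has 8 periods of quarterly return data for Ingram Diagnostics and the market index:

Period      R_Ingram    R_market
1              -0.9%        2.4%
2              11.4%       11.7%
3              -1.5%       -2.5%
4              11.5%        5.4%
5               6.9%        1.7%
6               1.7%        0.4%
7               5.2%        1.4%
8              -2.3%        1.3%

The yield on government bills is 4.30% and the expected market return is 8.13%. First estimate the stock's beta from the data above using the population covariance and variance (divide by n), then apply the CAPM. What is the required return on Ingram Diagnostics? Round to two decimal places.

8.17%

Mean R_i = (-0.9 + 11.4 − 1.5 + 11.5 + 6.9 + 1.7 + 5.2 − 2.3) / 8 = 4.0000%
Mean R_m = (2.4 + 11.7 − 2.5 + 5.4 + 1.7 + 0.4 + 1.4 + 1.3) / 8 = 2.7250%
Σ(R_i − R̄_i)(R_m − R̄_m) = 126.5700  ⇒  Cov = 126.5700 / 8 = 15.8213
Σ(R_m − R̄_m)² = 125.3550  ⇒  Var(R_m) = 125.3550 / 8 = 15.6694
β = Cov / Var(R_m) = 15.8213 / 15.6694 = 1.0097
MRP = 8.13% − 4.30% = 3.83%
E(R) = R_f + β × MRP = 4.30% + 1.0097 × 3.83% = 8.17%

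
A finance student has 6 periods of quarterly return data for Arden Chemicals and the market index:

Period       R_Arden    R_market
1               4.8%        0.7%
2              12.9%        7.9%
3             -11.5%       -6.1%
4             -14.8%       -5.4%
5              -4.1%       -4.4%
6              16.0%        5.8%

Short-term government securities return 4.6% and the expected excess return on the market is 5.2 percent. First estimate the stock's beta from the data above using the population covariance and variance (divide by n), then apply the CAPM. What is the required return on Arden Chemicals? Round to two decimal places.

15.09%

Mean R_i = (4.8 + 12.9 − 11.5 − 14.8 − 4.1 + 16.0) / 6 = 0.5500%
Mean R_m = (0.7 + 7.9 − 6.1 − 5.4 − 4.4 + 5.8) / 6 = -0.2500%
Σ(R_i − R̄_i)(R_m − R̄_m) = 367.0050  ⇒  Cov = 367.0050 / 6 = 61.1675
Σ(R_m − R̄_m)² = 181.8950  ⇒  Var(R_m) = 181.8950 / 6 = 30.3158
β = Cov / Var(R_m) = 61.1675 / 30.3158 = 2.0177
E(R) = R_f + β × MRP = 4.6% + 2.0177 × 5.2% = 15.09%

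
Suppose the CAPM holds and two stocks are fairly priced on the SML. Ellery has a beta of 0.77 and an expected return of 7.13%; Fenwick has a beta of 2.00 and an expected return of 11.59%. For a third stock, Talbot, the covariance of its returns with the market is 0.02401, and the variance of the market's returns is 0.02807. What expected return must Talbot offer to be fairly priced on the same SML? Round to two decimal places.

7.44%

MRP = (11.59% − 7.13%) / (2.00 − 0.77) = 3.6260%
R_f = 7.13% − 0.77 × 3.6260% = 4.3380%
β_Talbot = Cov / Var(R_m) = 0.02401 / 0.02807 = 0.8554
E(R_Talbot) = R_f + β × MRP = 4.3380% + 0.8554 × 3.6260% = 7.44%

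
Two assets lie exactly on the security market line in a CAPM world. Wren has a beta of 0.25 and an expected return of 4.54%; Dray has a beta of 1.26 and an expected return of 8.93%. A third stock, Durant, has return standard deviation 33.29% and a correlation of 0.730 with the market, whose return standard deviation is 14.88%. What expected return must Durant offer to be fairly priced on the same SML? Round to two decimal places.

MRP = (8.93% − 4.54%) / (1.26 − 0.25) = 4.3465%
R_f = 4.54% − 0.25 × 4.3465% = 3.4534%
β_Durant = ρ·σ_i/σ_m = 0.730 × 33.29 / 14.88 = 1.6332
E(R_Durant) = R_f + β × MRP = 3.4534% + 1.6332 × 4.3465% = 10.55%

10.55%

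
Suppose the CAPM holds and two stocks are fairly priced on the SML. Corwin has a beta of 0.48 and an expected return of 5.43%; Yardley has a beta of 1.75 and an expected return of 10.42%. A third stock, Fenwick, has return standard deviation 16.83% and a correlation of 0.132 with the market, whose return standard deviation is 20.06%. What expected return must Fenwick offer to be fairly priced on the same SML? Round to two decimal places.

MRP = (10.42% − 5.43%) / (1.75 − 0.48) = 3.9291%
R_f = 5.43% − 0.48 × 3.9291% = 3.5440%
β_Fenwick = ρ·σ_i/σ_m = 0.132 × 16.83 / 20.06 = 0.1107
E(R_Fenwick) = R_f + β × MRP = 3.5440% + 0.1107 × 3.9291% = 3.98%

3.98%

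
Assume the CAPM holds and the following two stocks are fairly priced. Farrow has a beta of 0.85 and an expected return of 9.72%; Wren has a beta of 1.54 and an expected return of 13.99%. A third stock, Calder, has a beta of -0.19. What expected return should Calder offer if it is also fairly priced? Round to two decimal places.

3.28%

MRP (SML slope) = (13.99% − 9.72%) / (1.54 − 0.85) = 4.27% / 0.69 = 6.1884%
R_f (intercept) = 9.72% − 0.85 × 6.1884% = 4.4599%
E(R_Calder) = R_f + β × MRP = 4.4599% + -0.19 × 6.1884% = 3.28%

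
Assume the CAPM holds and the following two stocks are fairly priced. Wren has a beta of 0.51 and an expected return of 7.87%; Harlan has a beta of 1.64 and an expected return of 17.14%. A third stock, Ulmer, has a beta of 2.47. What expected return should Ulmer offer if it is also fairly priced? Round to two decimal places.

23.95%

MRP (SML slope) = (17.14% − 7.87%) / (1.64 − 0.51) = 9.27% / 1.13 = 8.2035%
R_f (intercept) = 7.87% − 0.51 × 8.2035% = 3.6862%
E(R_Ulmer) = R_f + β × MRP = 3.6862% + 2.47 × 8.2035% = 23.95%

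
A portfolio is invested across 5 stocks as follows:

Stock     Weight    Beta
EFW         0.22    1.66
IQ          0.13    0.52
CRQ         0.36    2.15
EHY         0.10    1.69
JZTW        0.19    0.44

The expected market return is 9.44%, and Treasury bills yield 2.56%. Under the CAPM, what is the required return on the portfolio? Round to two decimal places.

12.60%

β_P = Σ w_i β_i = 0.22×1.66 + 0.13×0.52 + 0.36×2.15 + 0.10×1.69 + 0.19×0.44 = 1.4594
MRP = 9.44% − 2.56% = 6.88%
E(R_P) = R_f + β_P × MRP = 2.56% + 1.4594 × 6.88% = 12.60%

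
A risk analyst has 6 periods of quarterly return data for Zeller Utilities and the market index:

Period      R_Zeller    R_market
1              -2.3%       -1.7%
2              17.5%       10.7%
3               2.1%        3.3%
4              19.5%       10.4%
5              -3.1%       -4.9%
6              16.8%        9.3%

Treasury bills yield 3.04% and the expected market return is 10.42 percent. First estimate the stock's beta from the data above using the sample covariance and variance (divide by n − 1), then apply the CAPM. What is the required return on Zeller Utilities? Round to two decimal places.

Mean R_i = (-2.3 + 17.5 + 2.1 + 19.5 − 3.1 + 16.8) / 6 = 8.4167%
Mean R_m = (-1.7 + 10.7 + 3.3 + 10.4 − 4.9 + 9.3) / 6 = 4.5167%
Σ(R_i − R̄_i)(R_m − R̄_m) = 344.2283  ⇒  Cov = 344.2283 / 5 = 68.8457
Σ(R_m − R̄_m)² = 224.5283  ⇒  Var(R_m) = 224.5283 / 5 = 44.9057
β = Cov / Var(R_m) = 68.8457 / 44.9057 = 1.5331
MRP = 10.42% − 3.04% = 7.38%
E(R) = R_f + β × MRP = 3.04% + 1.5331 × 7.38% = 14.35%

14.35%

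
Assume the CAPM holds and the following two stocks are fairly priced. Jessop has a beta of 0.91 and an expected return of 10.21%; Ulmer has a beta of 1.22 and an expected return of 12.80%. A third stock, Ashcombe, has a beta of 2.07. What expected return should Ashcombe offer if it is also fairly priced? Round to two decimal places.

MRP (SML slope) = (12.80% − 10.21%) / (1.22 − 0.91) = 2.59% / 0.31 = 8.3548%
R_f (intercept) = 10.21% − 0.91 × 8.3548% = 2.6071%
E(R_Ashcombe) = R_f + β × MRP = 2.6071% + 2.07 × 8.3548% = 19.90%

19.90%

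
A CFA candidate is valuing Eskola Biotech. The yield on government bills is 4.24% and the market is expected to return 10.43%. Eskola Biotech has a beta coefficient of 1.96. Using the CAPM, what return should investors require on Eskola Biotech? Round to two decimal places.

16.37%

Market risk premium = E(R_m) − R_f = 10.43% − 4.24% = 6.19%
E(R) = R_f + β × MRP = 4.24% + 1.96 × 6.19% = 16.37%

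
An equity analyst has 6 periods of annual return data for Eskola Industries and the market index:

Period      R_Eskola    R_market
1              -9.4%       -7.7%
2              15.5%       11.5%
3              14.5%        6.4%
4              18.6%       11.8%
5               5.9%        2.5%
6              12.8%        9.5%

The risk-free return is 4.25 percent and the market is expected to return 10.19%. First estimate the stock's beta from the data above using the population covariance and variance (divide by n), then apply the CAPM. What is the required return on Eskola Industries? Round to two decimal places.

12.25%

Mean R_i = (-9.4 + 15.5 + 14.5 + 18.6 + 5.9 + 12.8) / 6 = 9.6500%
Mean R_m = (-7.7 + 11.5 + 6.4 + 11.8 + 2.5 + 9.5) / 6 = 5.6667%
Σ(R_i − R̄_i)(R_m − R̄_m) = 371.1600  ⇒  Cov = 371.1600 / 6 = 61.8600
Σ(R_m − R̄_m)² = 275.5733  ⇒  Var(R_m) = 275.5733 / 6 = 45.9289
β = Cov / Var(R_m) = 61.8600 / 45.9289 = 1.3469
MRP = 10.19% − 4.25% = 5.94%
E(R) = R_f + β × MRP = 4.25% + 1.3469 × 5.94% = 12.25%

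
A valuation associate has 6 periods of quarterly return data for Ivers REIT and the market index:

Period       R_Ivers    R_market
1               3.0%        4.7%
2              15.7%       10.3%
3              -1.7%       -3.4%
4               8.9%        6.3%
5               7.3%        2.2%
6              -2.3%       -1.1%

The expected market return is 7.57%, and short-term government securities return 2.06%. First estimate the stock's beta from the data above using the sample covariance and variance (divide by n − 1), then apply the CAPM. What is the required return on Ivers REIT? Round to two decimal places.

Mean R_i = (3.0 + 15.7 − 1.7 + 8.9 + 7.3 − 2.3) / 6 = 5.1500%
Mean R_m = (4.7 + 10.3 − 3.4 + 6.3 + 2.2 − 1.1) / 6 = 3.1667%
Σ(R_i − R̄_i)(R_m − R̄_m) = 158.4000  ⇒  Cov = 158.4000 / 5 = 31.6800
Σ(R_m − R̄_m)² = 125.3133  ⇒  Var(R_m) = 125.3133 / 5 = 25.0627
β = Cov / Var(R_m) = 31.6800 / 25.0627 = 1.2640
MRP = 7.57% − 2.06% = 5.51%
E(R) = R_f + β × MRP = 2.06% + 1.2640 × 5.51% = 9.02%

9.02%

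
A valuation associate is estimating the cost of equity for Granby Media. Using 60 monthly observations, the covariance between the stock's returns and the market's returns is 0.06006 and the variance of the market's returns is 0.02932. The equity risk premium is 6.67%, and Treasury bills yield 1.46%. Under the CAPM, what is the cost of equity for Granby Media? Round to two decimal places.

β = Cov(R_i, R_m) / Var(R_m) = 0.06006 / 0.02932 = 2.0484
E(R) = R_f + β × MRP = 1.46% + 2.0484 × 6.67% = 15.12%

15.12%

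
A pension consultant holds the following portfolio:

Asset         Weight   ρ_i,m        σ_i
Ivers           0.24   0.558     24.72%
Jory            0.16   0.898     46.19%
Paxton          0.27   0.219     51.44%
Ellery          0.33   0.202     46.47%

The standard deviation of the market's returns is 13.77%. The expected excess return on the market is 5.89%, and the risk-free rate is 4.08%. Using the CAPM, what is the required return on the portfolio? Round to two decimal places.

10.96%

β_Ivers = 0.558 × 24.72% / 13.77% = 1.0017
β_Jory = 0.898 × 46.19% / 13.77% = 3.0122
β_Paxton = 0.219 × 51.44% / 13.77% = 0.8181
β_Ellery = 0.202 × 46.47% / 13.77% = 0.6817
β_P = Σ w_i β_i = 0.24×1.0017 + 0.16×3.0122 + 0.27×0.8181 + 0.33×0.6817 = 1.1682
E(R_P) = R_f + β_P × MRP = 4.08% + 1.1682 × 5.89% = 10.96%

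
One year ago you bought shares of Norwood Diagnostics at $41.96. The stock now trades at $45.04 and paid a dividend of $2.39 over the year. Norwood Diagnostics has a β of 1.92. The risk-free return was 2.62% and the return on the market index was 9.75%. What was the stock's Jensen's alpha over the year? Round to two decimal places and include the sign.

Realised HPR = (P1 + D1 − P0) / P0 = (45.04 + 2.39 − 41.96) / 41.96 = 5.47 / 41.96 = 13.0362%
MRP = 9.75% − 2.62% = 7.13%
CAPM required = R_f + β·MRP = 2.62% + 1.92 × 7.13% = 16.3096%
α = realised − required = 13.0362% − 16.3096% = -3.27%

-3.27%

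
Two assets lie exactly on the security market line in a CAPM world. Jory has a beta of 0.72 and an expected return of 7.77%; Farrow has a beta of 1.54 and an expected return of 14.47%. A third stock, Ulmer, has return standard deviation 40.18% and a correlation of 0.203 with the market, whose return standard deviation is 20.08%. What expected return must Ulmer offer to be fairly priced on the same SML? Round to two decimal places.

MRP = (14.47% − 7.77%) / (1.54 − 0.72) = 8.1707%
R_f = 7.77% − 0.72 × 8.1707% = 1.8871%
β_Ulmer = ρ·σ_i/σ_m = 0.203 × 40.18 / 20.08 = 0.4062
E(R_Ulmer) = R_f + β × MRP = 1.8871% + 0.4062 × 8.1707% = 5.21%

5.21%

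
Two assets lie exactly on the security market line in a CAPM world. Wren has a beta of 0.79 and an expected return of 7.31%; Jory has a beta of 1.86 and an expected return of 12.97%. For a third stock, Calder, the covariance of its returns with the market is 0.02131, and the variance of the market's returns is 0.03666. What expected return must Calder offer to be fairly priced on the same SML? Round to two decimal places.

MRP = (12.97% − 7.31%) / (1.86 − 0.79) = 5.2897%
R_f = 7.31% − 0.79 × 5.2897% = 3.1311%
β_Calder = Cov / Var(R_m) = 0.02131 / 0.03666 = 0.5813
E(R_Calder) = R_f + β × MRP = 3.1311% + 0.5813 × 5.2897% = 6.21%

6.21%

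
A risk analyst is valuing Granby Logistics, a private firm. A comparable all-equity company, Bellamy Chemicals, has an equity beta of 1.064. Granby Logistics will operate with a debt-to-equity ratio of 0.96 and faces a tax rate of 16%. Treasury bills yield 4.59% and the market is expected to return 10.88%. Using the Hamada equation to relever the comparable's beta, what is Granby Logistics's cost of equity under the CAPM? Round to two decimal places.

16.68%

β_L = β_U × [1 + (1 − t)(D/E)] = 1.064 × [1 + (1 − 0.16) × 0.96]
    = 1.064 × [1 + 0.84 × 0.96] = 1.064 × 1.8064 = 1.9220
MRP = 10.88% − 4.59% = 6.29%
E(R) = R_f + β_L × MRP = 4.59% + 1.9220 × 6.29% = 16.68%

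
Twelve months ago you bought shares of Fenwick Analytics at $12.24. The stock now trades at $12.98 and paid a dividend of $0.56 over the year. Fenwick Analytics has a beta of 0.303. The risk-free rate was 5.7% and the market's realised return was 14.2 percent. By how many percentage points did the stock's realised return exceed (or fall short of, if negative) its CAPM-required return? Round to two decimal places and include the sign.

+2.35%

Realised HPR = (P1 + D1 − P0) / P0 = (12.98 + 0.56 − 12.24) / 12.24 = 1.30 / 12.24 = 10.6209%
MRP = 14.2% − 5.7% = 8.50%
CAPM required = R_f + β·MRP = 5.7% + 0.303 × 8.5% = 8.2755%
α = realised − required = 10.6209% − 8.2755% = +2.35%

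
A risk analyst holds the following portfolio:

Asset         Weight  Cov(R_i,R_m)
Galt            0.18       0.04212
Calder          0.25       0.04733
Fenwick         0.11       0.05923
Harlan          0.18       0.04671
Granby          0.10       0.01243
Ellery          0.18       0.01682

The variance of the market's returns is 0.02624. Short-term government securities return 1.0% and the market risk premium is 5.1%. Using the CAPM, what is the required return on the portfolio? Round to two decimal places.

8.50%

β_Galt = 0.04212 / 0.02624 = 1.6052
β_Calder = 0.04733 / 0.02624 = 1.8037
β_Fenwick = 0.05923 / 0.02624 = 2.2572
β_Harlan = 0.04671 / 0.02624 = 1.7801
β_Granby = 0.01243 / 0.02624 = 0.4737
β_Ellery = 0.01682 / 0.02624 = 0.6410
β_P = Σ w_i β_i = 0.18×1.6052 + 0.25×1.8037 + 0.11×2.2572 + 0.18×1.7801 + 0.10×0.4737 + 0.18×0.6410 = 1.4713
E(R_P) = R_f + β_P × MRP = 1.0% + 1.4713 × 5.1% = 8.50%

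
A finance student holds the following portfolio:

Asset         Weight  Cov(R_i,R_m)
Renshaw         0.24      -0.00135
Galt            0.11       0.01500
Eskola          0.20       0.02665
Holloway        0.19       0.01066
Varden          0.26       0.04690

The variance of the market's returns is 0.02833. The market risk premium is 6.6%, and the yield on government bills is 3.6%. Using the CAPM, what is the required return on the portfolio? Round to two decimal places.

8.46%

β_Renshaw = -0.00135 / 0.02833 = -0.0477
β_Galt = 0.01500 / 0.02833 = 0.5295
β_Eskola = 0.02665 / 0.02833 = 0.9407
β_Holloway = 0.01066 / 0.02833 = 0.3763
β_Varden = 0.04690 / 0.02833 = 1.6555
β_P = Σ w_i β_i = 0.24×-0.0477 + 0.11×0.5295 + 0.20×0.9407 + 0.19×0.3763 + 0.26×1.6555 = 0.7369
E(R_P) = R_f + β_P × MRP = 3.6% + 0.7369 × 6.6% = 8.46%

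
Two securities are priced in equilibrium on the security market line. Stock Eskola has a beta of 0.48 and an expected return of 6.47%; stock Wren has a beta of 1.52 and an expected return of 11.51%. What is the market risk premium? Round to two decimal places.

Both satisfy E(R) = R_f + β·MRP, so the slope of the SML is
MRP = (11.51% − 6.47%) / (1.52 − 0.48) = 5.04% / 1.04 = 4.8462%

4.85%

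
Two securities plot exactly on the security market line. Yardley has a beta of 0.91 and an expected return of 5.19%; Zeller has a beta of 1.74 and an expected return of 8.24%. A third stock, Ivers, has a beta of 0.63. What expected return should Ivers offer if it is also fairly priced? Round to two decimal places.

4.16%

MRP (SML slope) = (8.24% − 5.19%) / (1.74 − 0.91) = 3.05% / 0.83 = 3.6747%
R_f (intercept) = 5.19% − 0.91 × 3.6747% = 1.8460%
E(R_Ivers) = R_f + β × MRP = 1.8460% + 0.63 × 3.6747% = 4.16%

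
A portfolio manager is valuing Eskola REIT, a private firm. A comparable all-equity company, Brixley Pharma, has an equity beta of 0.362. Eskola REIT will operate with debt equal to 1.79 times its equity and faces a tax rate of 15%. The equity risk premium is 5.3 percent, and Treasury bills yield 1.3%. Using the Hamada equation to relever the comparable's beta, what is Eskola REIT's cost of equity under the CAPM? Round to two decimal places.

6.14%

β_L = β_U × [1 + (1 − t)(D/E)] = 0.362 × [1 + (1 − 0.15) × 1.79]
    = 0.362 × [1 + 0.85 × 1.79] = 0.362 × 2.5215 = 0.9128
E(R) = R_f + β_L × MRP = 1.3% + 0.9128 × 5.3% = 6.14%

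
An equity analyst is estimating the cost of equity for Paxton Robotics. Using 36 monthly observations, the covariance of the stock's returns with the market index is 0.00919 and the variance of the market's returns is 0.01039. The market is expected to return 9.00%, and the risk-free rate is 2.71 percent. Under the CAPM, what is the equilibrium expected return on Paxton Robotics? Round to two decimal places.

8.27%

β = Cov(R_i, R_m) / Var(R_m) = 0.00919 / 0.01039 = 0.8845
MRP = 9.00% − 2.71% = 6.29%
E(R) = R_f + β × MRP = 2.71% + 0.8845 × 6.29% = 8.27%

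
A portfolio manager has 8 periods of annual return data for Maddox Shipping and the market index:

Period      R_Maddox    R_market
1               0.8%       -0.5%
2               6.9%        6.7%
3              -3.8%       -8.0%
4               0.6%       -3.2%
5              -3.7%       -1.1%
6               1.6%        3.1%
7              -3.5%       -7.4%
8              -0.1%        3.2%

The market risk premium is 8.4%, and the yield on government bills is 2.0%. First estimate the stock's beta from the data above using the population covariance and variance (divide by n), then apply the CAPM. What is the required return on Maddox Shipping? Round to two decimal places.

6.80%

Mean R_i = (0.8 + 6.9 − 3.8 + 0.6 − 3.7 + 1.6 − 3.5 − 0.1) / 8 = -0.1500%
Mean R_m = (-0.5 + 6.7 − 8.0 − 3.2 − 1.1 + 3.1 − 7.4 + 3.2) / 8 = -0.9000%
Σ(R_i − R̄_i)(R_m − R̄_m) = 107.8400  ⇒  Cov = 107.8400 / 8 = 13.4800
Σ(R_m − R̄_m)² = 188.7200  ⇒  Var(R_m) = 188.7200 / 8 = 23.5900
β = Cov / Var(R_m) = 13.4800 / 23.5900 = 0.5714
E(R) = R_f + β × MRP = 2.0% + 0.5714 × 8.4% = 6.80%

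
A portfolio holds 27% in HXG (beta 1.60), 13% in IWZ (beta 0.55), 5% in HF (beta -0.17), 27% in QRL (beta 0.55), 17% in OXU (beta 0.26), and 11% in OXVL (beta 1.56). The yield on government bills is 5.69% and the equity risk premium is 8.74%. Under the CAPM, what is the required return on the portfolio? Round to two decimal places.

β_P = Σ w_i β_i = 0.27×1.60 + 0.13×0.55 + 0.05×-0.17 + 0.27×0.55 + 0.17×0.26 + 0.11×1.56 = 0.8593
E(R_P) = R_f + β_P × MRP = 5.69% + 0.8593 × 8.74% = 13.20%

13.20%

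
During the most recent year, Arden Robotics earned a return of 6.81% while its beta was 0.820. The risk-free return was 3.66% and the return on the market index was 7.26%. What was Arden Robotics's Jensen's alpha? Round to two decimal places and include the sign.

+0.20%

Market excess return = 7.26% − 3.66% = 3.60%
CAPM benchmark = R_f + β(R_m − R_f) = 3.66% + 0.820 × 3.60% = 6.61200%
α = actual − benchmark = 6.81% − 6.61200% = +0.20%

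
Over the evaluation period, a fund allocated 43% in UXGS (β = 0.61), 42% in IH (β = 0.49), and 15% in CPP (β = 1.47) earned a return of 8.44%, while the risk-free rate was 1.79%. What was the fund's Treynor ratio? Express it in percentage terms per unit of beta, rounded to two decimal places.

9.66%

β_P = 0.43×0.61 + 0.42×0.49 + 0.15×1.47 = 0.6886
Treynor = (R_P − R_f) / β_P = (8.44% − 1.79%) / 0.6886 = 6.65% / 0.6886 = 9.66%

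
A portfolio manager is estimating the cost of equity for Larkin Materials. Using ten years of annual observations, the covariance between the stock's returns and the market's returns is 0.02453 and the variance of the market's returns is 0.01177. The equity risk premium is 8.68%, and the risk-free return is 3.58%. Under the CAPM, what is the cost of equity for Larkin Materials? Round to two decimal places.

21.67%

β = Cov(R_i, R_m) / Var(R_m) = 0.02453 / 0.01177 = 2.0841
E(R) = R_f + β × MRP = 3.58% + 2.0841 × 8.68% = 21.67%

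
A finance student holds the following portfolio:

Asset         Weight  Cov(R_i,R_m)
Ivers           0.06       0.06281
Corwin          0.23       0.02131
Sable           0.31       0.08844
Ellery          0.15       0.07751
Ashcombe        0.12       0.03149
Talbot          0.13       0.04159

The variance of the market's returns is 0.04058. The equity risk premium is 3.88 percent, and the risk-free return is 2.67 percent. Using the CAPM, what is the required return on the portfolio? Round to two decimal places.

8.11%

β_Ivers = 0.06281 / 0.04058 = 1.5478
β_Corwin = 0.02131 / 0.04058 = 0.5251
β_Sable = 0.08844 / 0.04058 = 2.1794
β_Ellery = 0.07751 / 0.04058 = 1.9101
β_Ashcombe = 0.03149 / 0.04058 = 0.7760
β_Talbot = 0.04159 / 0.04058 = 1.0249
β_P = Σ w_i β_i = 0.06×1.5478 + 0.23×0.5251 + 0.31×2.1794 + 0.15×1.9101 + 0.12×0.7760 + 0.13×1.0249 = 1.4021
E(R_P) = R_f + β_P × MRP = 2.67% + 1.4021 × 3.88% = 8.11%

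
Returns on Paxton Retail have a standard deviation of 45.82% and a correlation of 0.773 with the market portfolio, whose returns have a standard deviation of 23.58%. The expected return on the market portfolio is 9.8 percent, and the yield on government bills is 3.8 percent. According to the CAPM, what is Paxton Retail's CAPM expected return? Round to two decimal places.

β = ρ × σ_i / σ_m = 0.773 × 45.82% / 23.58% = 1.5021
MRP = 9.8% − 3.8% = 6.00%
E(R) = 3.8% + 1.5021 × 6.0% = 12.81%

12.81%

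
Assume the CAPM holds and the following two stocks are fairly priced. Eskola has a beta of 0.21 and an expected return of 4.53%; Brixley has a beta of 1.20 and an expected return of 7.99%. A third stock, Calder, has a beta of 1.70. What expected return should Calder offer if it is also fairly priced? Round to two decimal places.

MRP (SML slope) = (7.99% − 4.53%) / (1.20 − 0.21) = 3.46% / 0.99 = 3.4949%
R_f (intercept) = 4.53% − 0.21 × 3.4949% = 3.7961%
E(R_Calder) = R_f + β × MRP = 3.7961% + 1.70 × 3.4949% = 9.74%

9.74%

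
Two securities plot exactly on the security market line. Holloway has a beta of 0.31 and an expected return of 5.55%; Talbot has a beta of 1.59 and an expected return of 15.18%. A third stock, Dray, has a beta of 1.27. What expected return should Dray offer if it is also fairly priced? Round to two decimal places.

12.77%

MRP (SML slope) = (15.18% − 5.55%) / (1.59 − 0.31) = 9.63% / 1.28 = 7.5234%
R_f (intercept) = 5.55% − 0.31 × 7.5234% = 3.2177%
E(R_Dray) = R_f + β × MRP = 3.2177% + 1.27 × 7.5234% = 12.77%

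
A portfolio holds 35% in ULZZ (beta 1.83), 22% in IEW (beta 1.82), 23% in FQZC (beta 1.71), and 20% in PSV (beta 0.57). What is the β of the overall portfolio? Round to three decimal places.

β_P = Σ w_i β_i = 0.35×1.83 + 0.22×1.82 + 0.23×1.71 + 0.20×0.57 = 1.5482

1.548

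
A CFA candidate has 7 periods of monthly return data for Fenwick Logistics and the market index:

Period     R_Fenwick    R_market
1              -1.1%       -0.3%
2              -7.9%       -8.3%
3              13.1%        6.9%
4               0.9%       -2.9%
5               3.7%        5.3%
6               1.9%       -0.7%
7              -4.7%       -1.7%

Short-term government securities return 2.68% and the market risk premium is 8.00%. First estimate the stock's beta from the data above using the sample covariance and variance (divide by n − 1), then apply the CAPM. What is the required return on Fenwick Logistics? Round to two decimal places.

11.98%

Mean R_i = (-1.1 − 7.9 + 13.1 + 0.9 + 3.7 + 1.9 − 4.7) / 7 = 0.8429%
Mean R_m = (-0.3 − 8.3 + 6.9 − 2.9 + 5.3 − 0.7 − 1.7) / 7 = -0.2429%
Σ(R_i − R̄_i)(R_m − R̄_m) = 181.3829  ⇒  Cov = 181.3829 / 6 = 30.2305
Σ(R_m − R̄_m)² = 156.0571  ⇒  Var(R_m) = 156.0571 / 6 = 26.0095
β = Cov / Var(R_m) = 30.2305 / 26.0095 = 1.1623
E(R) = R_f + β × MRP = 2.68% + 1.1623 × 8.00% = 11.98%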